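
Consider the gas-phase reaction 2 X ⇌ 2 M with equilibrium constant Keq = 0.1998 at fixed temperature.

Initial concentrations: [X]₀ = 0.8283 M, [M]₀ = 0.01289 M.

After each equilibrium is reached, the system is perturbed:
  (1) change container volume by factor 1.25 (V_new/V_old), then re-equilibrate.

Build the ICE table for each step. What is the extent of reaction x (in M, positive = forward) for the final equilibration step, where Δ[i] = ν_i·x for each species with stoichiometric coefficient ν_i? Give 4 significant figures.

x = 0 M

Q₀ = 2.4218e-04 vs Keq = 0.1998 ⇒ Q<K, forward
Step 1:
                    X           M
  Initial      0.8283     0.01289
  Change       -0.247       0.247
  Equil        0.5813      0.2599
  solve Keq expr → x = 0.1235; check Q = 0.1998
Then change container volume by factor 1.25 (V_new/V_old).
Step 2:
                    X           M
  Initial      0.4651      0.2079
  Change            0           0
  Equil        0.4651      0.2079
  solve Keq expr → x = 0; check Q = 0.1998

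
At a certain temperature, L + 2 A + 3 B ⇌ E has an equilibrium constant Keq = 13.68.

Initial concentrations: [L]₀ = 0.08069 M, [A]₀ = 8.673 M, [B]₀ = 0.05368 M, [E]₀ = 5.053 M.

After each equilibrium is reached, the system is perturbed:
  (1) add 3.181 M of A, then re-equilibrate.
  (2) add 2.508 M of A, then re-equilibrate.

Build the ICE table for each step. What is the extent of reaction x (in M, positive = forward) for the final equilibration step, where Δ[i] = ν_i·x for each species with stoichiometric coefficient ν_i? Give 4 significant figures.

x = 0.008586 M

Q₀ = 5382 vs Keq = 13.68 ⇒ Q>K, reverse
Step 1:
                    L           A           B           E
  Initial     0.08069       8.673     0.05368       5.053
  Change      0.08366      0.1673       0.251    -0.08366
  Equil        0.1644        8.84      0.3047       4.969
  solve Keq expr → x = -0.08366; check Q = 13.68
Then add 3.181 M of A.
Step 2:
                    L           A           B           E
  Initial      0.1644       12.02      0.3047       4.969
  Change     -0.01575     -0.0315    -0.04725     0.01575
  Equil        0.1486       11.99      0.2574       4.985
  solve Keq expr → x = 0.01575; check Q = 13.68
Then add 2.508 M of A.
Step 3:
                    L           A           B           E
  Initial      0.1486        14.5      0.2574       4.985
  Change    -0.008586    -0.01717    -0.02576    0.008586
  Equil          0.14       14.48      0.2317       4.994
  solve Keq expr → x = 0.008586; check Q = 13.68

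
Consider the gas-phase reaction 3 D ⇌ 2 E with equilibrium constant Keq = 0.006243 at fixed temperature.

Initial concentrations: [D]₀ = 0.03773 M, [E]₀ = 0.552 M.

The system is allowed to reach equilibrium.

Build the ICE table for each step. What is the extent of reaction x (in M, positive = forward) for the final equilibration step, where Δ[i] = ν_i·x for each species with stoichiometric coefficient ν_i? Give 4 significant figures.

x = -0.2486 M

Q₀ = 5673 vs Keq = 0.006243 ⇒ Q>K, reverse
Step 1:
                    D           E
  I           0.03773       0.552
  C            0.7458     -0.4972
  E            0.7835      0.0548
  solve Keq expr → x = -0.2486; check Q = 0.006243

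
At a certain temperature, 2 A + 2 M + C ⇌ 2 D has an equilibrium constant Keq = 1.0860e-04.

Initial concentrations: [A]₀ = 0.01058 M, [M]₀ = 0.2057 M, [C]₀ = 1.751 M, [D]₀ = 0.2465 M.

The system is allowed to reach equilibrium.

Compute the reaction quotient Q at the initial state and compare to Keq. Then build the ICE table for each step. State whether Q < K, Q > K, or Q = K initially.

Q₀ = 7327; Q > K (proceeds reverse)

Q₀ = 7327 vs Keq = 1.0860e-04 ⇒ Q>K, reverse
Step 1:
                    A           M           C           D
  I           0.01058      0.2057       1.751      0.2465
  C            0.2449      0.2449      0.1224     -0.2449
  E            0.2554      0.4506       1.873    0.001642
  solve Keq expr → x = -0.1224; check Q = 1.0860e-04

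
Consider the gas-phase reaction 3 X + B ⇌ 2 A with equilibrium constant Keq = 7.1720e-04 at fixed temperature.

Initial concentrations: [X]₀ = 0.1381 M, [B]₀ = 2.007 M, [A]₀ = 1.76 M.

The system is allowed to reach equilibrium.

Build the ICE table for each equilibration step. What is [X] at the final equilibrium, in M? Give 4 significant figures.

[X]_eq = 2.511 M

Q₀ = 586 vs Keq = 7.1720e-04 ⇒ Q>K, reverse
Step 1:
                  X         B         A
  Initial    0.1381     2.007      1.76
  Change      2.373    0.7909    -1.582
  Equil       2.511     2.798    0.1782
  solve Keq expr → x = -0.7909; check Q = 7.1720e-04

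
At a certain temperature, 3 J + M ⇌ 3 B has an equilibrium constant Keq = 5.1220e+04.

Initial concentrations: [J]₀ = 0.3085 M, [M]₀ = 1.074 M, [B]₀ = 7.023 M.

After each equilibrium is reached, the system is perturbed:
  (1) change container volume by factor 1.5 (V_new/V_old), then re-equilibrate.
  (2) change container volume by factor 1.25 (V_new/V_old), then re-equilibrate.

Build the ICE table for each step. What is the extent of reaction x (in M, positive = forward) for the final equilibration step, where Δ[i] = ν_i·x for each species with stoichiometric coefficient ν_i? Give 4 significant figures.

Q₀ = 1.0985e+04 vs Keq = 5.1220e+04 ⇒ Q<K, forward
Step 1:
                  J         M         B
  init       0.3085     1.074     7.023
  Δ         -0.1184  -0.03946    0.1184
  eq         0.1901     1.035     7.141
  solve Keq expr → x = 0.03946; check Q = 5.1220e+04
Then change container volume by factor 1.5 (V_new/V_old).
Step 2:
                  J         M         B
  init       0.1268    0.6897     4.761
  Δ         0.01741  0.005803  -0.01741
  eq         0.1442    0.6955     4.744
  solve Keq expr → x = -0.005803; check Q = 5.1220e+04
Then change container volume by factor 1.25 (V_new/V_old).
Step 3:
                  J         M         B
  init       0.1153    0.5564     3.795
  Δ        0.008422  0.002807 -0.008422
  eq         0.1238    0.5592     3.786
  solve Keq expr → x = -0.002807; check Q = 5.1220e+04

x = -0.002807 M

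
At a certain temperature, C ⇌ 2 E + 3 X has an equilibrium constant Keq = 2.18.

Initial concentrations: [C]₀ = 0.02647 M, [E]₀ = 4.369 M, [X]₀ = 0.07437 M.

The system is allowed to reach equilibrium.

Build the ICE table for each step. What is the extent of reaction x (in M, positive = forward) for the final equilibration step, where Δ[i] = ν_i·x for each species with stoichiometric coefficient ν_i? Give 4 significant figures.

x = 0.01327 M

Q₀ = 0.2966 vs Keq = 2.18 ⇒ Q<K, forward
Step 1:
                   C          E          X
  I          0.02647      4.369    0.07437
  C         -0.01327    0.02655    0.03982
  E           0.0132      4.396     0.1142
  solve Keq expr → x = 0.01327; check Q = 2.18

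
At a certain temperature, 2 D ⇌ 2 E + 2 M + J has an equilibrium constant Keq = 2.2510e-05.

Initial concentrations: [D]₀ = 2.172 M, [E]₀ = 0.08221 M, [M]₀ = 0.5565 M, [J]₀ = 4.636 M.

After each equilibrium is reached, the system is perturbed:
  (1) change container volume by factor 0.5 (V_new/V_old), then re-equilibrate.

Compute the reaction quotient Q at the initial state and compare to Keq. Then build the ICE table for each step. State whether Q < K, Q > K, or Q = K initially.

Q₀ = 0.002057 vs Keq = 2.2510e-05 ⇒ Q>K, reverse
Step 1:
                  D         E         M         J
  init        2.172   0.08221    0.5565     4.636
  Δ         0.07197  -0.07197  -0.07197  -0.03598
  eq          2.244   0.01024    0.4845       4.6
  solve Keq expr → x = -0.03598; check Q = 2.2510e-05
Then change container volume by factor 0.5 (V_new/V_old).
Step 2:
                  D         E         M         J
  init        4.488   0.02049    0.9691       9.2
  Δ         0.01312  -0.01312  -0.01312 -0.006561
  eq          4.501  0.007368    0.9559     9.193
  solve Keq expr → x = -0.006561; check Q = 2.2510e-05

Q₀ = 0.002057; Q > K (proceeds reverse)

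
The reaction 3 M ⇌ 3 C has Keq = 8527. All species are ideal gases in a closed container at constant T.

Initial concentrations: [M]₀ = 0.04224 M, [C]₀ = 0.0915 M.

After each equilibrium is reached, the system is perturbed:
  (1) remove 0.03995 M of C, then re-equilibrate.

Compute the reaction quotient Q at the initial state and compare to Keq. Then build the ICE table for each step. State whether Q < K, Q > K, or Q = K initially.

Q₀ = 10.16; Q < K (proceeds forward)

Q₀ = 10.16 vs Keq = 8527 ⇒ Q<K, forward
Step 1:
                  M         C
  init      0.04224    0.0915
  Δ          -0.036     0.036
  eq       0.006241    0.1275
  solve Keq expr → x = 0.012; check Q = 8527
Then remove 0.03995 M of C.
Step 2:
                  M         C
  init     0.006241   0.08755
  Δ       -0.001864  0.001864
  eq       0.004377   0.08941
  solve Keq expr → x = 6.2141e-04; check Q = 8527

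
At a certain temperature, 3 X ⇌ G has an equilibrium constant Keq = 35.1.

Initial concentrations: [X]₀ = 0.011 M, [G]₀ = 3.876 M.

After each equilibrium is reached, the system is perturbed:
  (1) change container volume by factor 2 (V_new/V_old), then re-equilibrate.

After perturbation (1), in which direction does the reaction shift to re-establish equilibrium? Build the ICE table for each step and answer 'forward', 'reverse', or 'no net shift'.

Q₀ = 2.9121e+06 vs Keq = 35.1 ⇒ Q>K, reverse
Step 1:
                   X          G
  I            0.011      3.876
  C           0.4623    -0.1541
  E           0.4733      3.722
  solve Keq expr → x = -0.1541; check Q = 35.1
Then change container volume by factor 2 (V_new/V_old).
Step 2:
                   X          G
  I           0.2367      1.861
  C           0.1359   -0.04531
  E           0.3726      1.816
  solve Keq expr → x = -0.04531; check Q = 35.1

Direction: reverse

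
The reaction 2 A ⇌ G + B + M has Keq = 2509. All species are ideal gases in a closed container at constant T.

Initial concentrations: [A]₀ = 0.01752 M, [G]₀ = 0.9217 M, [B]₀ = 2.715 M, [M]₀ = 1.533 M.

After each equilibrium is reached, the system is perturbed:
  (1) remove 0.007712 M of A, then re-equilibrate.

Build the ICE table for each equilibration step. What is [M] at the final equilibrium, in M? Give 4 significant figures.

[M]_eq = 1.519 M

Q₀ = 1.2498e+04 vs Keq = 2509 ⇒ Q>K, reverse
Step 1:
                  A         G         B         M
  I         0.01752    0.9217     2.715     1.533
  C         0.02115  -0.01057  -0.01057  -0.01057
  E         0.03867    0.9111     2.704     1.522
  solve Keq expr → x = -0.01057; check Q = 2509
Then remove 0.007712 M of A.
Step 2:
                  A         G         B         M
  I         0.03096    0.9111     2.704     1.522
  C        0.007557 -0.003778 -0.003778 -0.003778
  E         0.03851    0.9073     2.701     1.519
  solve Keq expr → x = -0.003778; check Q = 2509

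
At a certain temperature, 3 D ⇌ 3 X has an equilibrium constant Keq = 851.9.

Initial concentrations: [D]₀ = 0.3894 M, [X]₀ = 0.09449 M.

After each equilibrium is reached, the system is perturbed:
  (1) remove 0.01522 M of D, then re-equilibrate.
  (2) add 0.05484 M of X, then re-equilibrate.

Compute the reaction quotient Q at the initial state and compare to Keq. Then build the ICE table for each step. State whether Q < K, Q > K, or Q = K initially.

Q₀ = 0.01429 vs Keq = 851.9 ⇒ Q<K, forward
Step 1:
                   D          X
  init        0.3894    0.09449
  Δ          -0.3432     0.3432
  eq         0.04617     0.4377
  solve Keq expr → x = 0.1144; check Q = 851.9
Then remove 0.01522 M of D.
Step 2:
                   D          X
  init       0.03095     0.4377
  Δ          0.01377   -0.01377
  eq         0.04472     0.4239
  solve Keq expr → x = -0.004589; check Q = 851.9
Then add 0.05484 M of X.
Step 3:
                   D          X
  init       0.04472     0.4788
  Δ         0.005233  -0.005233
  eq         0.04995     0.4736
  solve Keq expr → x = -0.001744; check Q = 851.9

Q₀ = 0.01429; Q < K (proceeds forward)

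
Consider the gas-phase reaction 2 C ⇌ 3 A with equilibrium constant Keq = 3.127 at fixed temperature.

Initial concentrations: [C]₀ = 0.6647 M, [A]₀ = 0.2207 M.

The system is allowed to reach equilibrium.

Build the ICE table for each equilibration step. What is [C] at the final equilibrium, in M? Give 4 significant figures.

[C]_eq = 0.3384 M

Q₀ = 0.02433 vs Keq = 3.127 ⇒ Q<K, forward
Step 1:
                    C           A
  Initial      0.6647      0.2207
  Change      -0.3263      0.4894
  Equil        0.3384      0.7101
  solve Keq expr → x = 0.1631; check Q = 3.127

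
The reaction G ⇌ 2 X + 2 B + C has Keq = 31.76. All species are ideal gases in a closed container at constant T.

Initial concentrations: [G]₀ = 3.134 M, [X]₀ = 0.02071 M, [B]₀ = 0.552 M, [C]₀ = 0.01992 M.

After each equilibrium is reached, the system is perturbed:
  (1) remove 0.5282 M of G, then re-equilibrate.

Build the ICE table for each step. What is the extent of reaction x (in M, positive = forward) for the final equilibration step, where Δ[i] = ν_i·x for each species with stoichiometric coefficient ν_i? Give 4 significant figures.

Q₀ = 8.3067e-07 vs Keq = 31.76 ⇒ Q<K, forward
Step 1:
                  G         X         B         C
  I           3.134   0.02071     0.552   0.01992
  C          -1.197     2.394     2.394     1.197
  E           1.937     2.414     2.946     1.217
  solve Keq expr → x = 1.197; check Q = 31.76
Then remove 0.5282 M of G.
Step 2:
                  G         X         B         C
  I           1.409     2.414     2.946     1.217
  C         0.06868   -0.1374   -0.1374  -0.06868
  E           1.478     2.277     2.808     1.148
  solve Keq expr → x = -0.06868; check Q = 31.76

x = -0.06868 M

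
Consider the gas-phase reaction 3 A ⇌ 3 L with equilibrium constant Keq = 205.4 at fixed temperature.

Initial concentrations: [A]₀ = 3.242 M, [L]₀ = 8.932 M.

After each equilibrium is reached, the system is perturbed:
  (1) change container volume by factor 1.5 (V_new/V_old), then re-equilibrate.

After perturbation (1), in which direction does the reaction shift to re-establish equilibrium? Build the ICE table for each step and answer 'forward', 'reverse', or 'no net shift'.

Q₀ = 20.91 vs Keq = 205.4 ⇒ Q<K, forward
Step 1:
                  A         L
  Initial     3.242     8.932
  Change     -1.478     1.478
  Equil       1.764     10.41
  solve Keq expr → x = 0.4926; check Q = 205.4
Then change container volume by factor 1.5 (V_new/V_old).
Step 2:
                  A         L
  Initial     1.176      6.94
  Change          0         0
  Equil       1.176      6.94
  solve Keq expr → x = 0; check Q = 205.4

Direction: no net shift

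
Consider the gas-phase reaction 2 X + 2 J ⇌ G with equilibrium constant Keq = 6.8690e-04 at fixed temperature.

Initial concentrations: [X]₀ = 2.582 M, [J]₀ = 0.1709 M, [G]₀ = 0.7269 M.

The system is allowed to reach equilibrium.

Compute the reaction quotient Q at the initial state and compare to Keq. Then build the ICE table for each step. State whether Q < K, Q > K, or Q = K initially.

Q₀ = 3.733 vs Keq = 6.8690e-04 ⇒ Q>K, reverse
Step 1:
                  X         J         G
  init        2.582    0.1709    0.7269
  Δ             1.4       1.4      -0.7
  eq          3.982     1.571   0.02688
  solve Keq expr → x = -0.7; check Q = 6.8690e-04

Q₀ = 3.733; Q > K (proceeds reverse)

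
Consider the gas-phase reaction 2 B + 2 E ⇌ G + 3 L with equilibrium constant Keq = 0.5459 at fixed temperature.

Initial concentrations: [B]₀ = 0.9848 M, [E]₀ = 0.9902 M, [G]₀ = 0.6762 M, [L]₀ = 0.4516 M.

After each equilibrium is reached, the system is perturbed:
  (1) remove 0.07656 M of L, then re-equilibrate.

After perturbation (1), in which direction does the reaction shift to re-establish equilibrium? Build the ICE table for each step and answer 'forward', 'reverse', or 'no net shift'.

Direction: forward

Q₀ = 0.06549 vs Keq = 0.5459 ⇒ Q<K, forward
Step 1:
                  B         E         G         L
  I          0.9848    0.9902    0.6762    0.4516
  C         -0.1619   -0.1619   0.08096    0.2429
  E          0.8229    0.8283    0.7572    0.6945
  solve Keq expr → x = 0.08096; check Q = 0.5459
Then remove 0.07656 M of L.
Step 2:
                  B         E         G         L
  I          0.8229    0.8283    0.7572    0.6179
  C        -0.02774  -0.02774   0.01387   0.04162
  E          0.7951    0.8005     0.771    0.6595
  solve Keq expr → x = 0.01387; check Q = 0.5459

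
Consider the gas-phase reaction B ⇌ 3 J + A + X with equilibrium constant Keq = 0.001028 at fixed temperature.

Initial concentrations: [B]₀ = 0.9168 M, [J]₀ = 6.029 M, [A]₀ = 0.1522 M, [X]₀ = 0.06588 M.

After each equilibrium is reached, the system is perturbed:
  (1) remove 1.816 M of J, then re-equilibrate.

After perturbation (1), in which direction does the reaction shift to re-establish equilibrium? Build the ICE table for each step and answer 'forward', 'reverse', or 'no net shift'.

Q₀ = 2.397 vs Keq = 0.001028 ⇒ Q>K, reverse
Step 1:
                  B         J         A         X
  init       0.9168     6.029    0.1522   0.06588
  Δ         0.06582   -0.1975  -0.06582  -0.06582
  eq         0.9826     5.832   0.08638 5.8969e-05
  solve Keq expr → x = -0.06582; check Q = 0.001028
Then remove 1.816 M of J.
Step 2:
                  B         J         A         X
  init       0.9826     4.016   0.08638 5.8969e-05
  Δ       -1.2132e-04 3.6395e-04 1.2132e-04 1.2132e-04
  eq         0.9825     4.016    0.0865 1.8028e-04
  solve Keq expr → x = 1.2132e-04; check Q = 0.001028

Direction: forward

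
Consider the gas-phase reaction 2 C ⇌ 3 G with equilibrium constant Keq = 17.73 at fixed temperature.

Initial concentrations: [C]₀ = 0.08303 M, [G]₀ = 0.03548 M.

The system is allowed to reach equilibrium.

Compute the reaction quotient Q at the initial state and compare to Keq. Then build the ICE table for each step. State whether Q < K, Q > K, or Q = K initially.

Q₀ = 0.006479 vs Keq = 17.73 ⇒ Q<K, forward
Step 1:
                  C         G
  I         0.08303   0.03548
  C        -0.07044    0.1057
  E         0.01259    0.1411
  solve Keq expr → x = 0.03522; check Q = 17.73

Q₀ = 0.006479; Q < K (proceeds forward)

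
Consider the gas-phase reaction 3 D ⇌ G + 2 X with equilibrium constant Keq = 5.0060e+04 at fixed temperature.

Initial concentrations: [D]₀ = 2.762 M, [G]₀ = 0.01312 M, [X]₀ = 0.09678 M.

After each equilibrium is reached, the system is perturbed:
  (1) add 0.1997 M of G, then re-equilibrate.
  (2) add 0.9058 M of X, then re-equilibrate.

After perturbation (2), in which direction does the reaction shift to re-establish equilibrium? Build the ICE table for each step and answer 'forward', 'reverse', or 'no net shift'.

Q₀ = 5.8322e-06 vs Keq = 5.0060e+04 ⇒ Q<K, forward
Step 1:
                    D           G           X
  Initial       2.762     0.01312     0.09678
  Change       -2.721      0.9071       1.814
  Equil       0.04064      0.9202       1.911
  solve Keq expr → x = 0.9071; check Q = 5.0060e+04
Then add 0.1997 M of G.
Step 2:
                    D           G           X
  Initial     0.04064        1.12       1.911
  Change     0.002711 -9.0356e-04   -0.001807
  Equil       0.04335       1.119       1.909
  solve Keq expr → x = -9.0356e-04; check Q = 5.0060e+04
Then add 0.9058 M of X.
Step 3:
                    D           G           X
  Initial     0.04335       1.119       2.815
  Change      0.01263   -0.004209   -0.008417
  Equil       0.05598       1.115       2.807
  solve Keq expr → x = -0.004209; check Q = 5.0060e+04

Direction: reverse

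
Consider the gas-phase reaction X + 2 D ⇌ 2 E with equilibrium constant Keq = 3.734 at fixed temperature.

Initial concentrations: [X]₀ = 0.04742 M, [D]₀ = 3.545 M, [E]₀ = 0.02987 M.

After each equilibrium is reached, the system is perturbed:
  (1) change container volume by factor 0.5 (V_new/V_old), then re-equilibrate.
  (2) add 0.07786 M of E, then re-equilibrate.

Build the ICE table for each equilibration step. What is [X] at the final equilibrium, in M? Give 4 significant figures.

Q₀ = 0.001497 vs Keq = 3.734 ⇒ Q<K, forward
Step 1:
                    X           D           E
  Initial     0.04742       3.545     0.02987
  Change     -0.04707    -0.09415     0.09415
  Equil    3.4589e-04       3.451       0.124
  solve Keq expr → x = 0.04707; check Q = 3.734
Then change container volume by factor 0.5 (V_new/V_old).
Step 2:
                    X           D           E
  Initial  6.9179e-04       6.902       0.248
  Change  -3.4390e-04 -6.8781e-04  6.8781e-04
  Equil    3.4789e-04       6.901      0.2487
  solve Keq expr → x = 3.4390e-04; check Q = 3.734
Then add 0.07786 M of E.
Step 3:
                    X           D           E
  Initial  3.4789e-04       6.901      0.3266
  Change   2.4997e-04  4.9994e-04 -4.9994e-04
  Equil    5.9786e-04       6.902      0.3261
  solve Keq expr → x = -2.4997e-04; check Q = 3.734

[X]_eq = 5.9786e-04 M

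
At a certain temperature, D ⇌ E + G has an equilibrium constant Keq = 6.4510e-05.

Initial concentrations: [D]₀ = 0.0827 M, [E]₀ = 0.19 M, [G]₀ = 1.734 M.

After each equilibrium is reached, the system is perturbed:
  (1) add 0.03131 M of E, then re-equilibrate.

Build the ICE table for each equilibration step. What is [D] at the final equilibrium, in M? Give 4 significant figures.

[D]_eq = 0.304 M

Q₀ = 3.984 vs Keq = 6.4510e-05 ⇒ Q>K, reverse
Step 1:
                    D           E           G
  I            0.0827        0.19       1.734
  C              0.19       -0.19       -0.19
  E            0.2727  1.1393e-05       1.544
  solve Keq expr → x = -0.19; check Q = 6.4510e-05
Then add 0.03131 M of E.
Step 2:
                    D           E           G
  I            0.2727     0.03132       1.544
  C           0.03131    -0.03131    -0.03131
  E             0.304  1.2964e-05       1.513
  solve Keq expr → x = -0.03131; check Q = 6.4510e-05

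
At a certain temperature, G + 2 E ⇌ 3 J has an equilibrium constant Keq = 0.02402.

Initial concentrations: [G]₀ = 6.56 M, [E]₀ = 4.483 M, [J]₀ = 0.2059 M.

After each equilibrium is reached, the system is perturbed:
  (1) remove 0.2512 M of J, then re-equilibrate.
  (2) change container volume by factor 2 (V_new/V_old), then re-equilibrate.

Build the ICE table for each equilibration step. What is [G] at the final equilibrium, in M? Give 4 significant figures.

Q₀ = 6.6211e-05 vs Keq = 0.02402 ⇒ Q<K, forward
Step 1:
                   G          E          J
  Initial       6.56      4.483     0.2059
  Change      -0.359     -0.718      1.077
  Equil        6.201      3.765      1.283
  solve Keq expr → x = 0.359; check Q = 0.02402
Then remove 0.2512 M of J.
Step 2:
                   G          E          J
  Initial      6.201      3.765      1.032
  Change    -0.07127    -0.1425     0.2138
  Equil         6.13      3.622      1.245
  solve Keq expr → x = 0.07127; check Q = 0.02402
Then change container volume by factor 2 (V_new/V_old).
Step 3:
                   G          E          J
  Initial      3.065      1.811     0.6227
  Change           0          0          0
  Equil        3.065      1.811     0.6227
  solve Keq expr → x = 0; check Q = 0.02402

[G]_eq = 3.065 M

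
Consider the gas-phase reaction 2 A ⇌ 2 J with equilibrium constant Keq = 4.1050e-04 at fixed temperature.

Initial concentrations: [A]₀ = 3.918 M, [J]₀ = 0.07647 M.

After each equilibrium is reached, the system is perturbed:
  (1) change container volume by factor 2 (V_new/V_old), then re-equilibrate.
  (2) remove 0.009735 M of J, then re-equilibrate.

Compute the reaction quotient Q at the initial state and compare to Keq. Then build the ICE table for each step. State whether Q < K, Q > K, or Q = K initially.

Q₀ = 3.8094e-04 vs Keq = 4.1050e-04 ⇒ Q<K, forward
Step 1:
                  A         J
  Initial     3.918   0.07647
  Change  -0.002854  0.002854
  Equil       3.915   0.07932
  solve Keq expr → x = 0.001427; check Q = 4.1050e-04
Then change container volume by factor 2 (V_new/V_old).
Step 2:
                  A         J
  Initial     1.958   0.03966
  Change          0         0
  Equil       1.958   0.03966
  solve Keq expr → x = 0; check Q = 4.1050e-04
Then remove 0.009735 M of J.
Step 3:
                  A         J
  Initial     1.958   0.02993
  Change  -0.009542  0.009542
  Equil       1.948   0.03947
  solve Keq expr → x = 0.004771; check Q = 4.1050e-04

Q₀ = 3.8094e-04; Q < K (proceeds forward)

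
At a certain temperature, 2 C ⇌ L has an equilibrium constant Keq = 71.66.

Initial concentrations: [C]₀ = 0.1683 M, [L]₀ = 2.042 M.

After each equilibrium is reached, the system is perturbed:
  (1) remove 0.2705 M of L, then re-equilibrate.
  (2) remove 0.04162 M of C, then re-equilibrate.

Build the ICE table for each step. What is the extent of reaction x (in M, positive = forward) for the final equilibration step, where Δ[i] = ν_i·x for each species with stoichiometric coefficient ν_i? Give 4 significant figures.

x = -0.02036 M

Q₀ = 72.09 vs Keq = 71.66 ⇒ Q>K, reverse
Step 1:
                   C          L
  I           0.1683      2.042
  C       4.9636e-04 -2.4818e-04
  E           0.1688      2.042
  solve Keq expr → x = -2.4818e-04; check Q = 71.66
Then remove 0.2705 M of L.
Step 2:
                   C          L
  I           0.1688      1.771
  C         -0.01133   0.005664
  E           0.1575      1.777
  solve Keq expr → x = 0.005664; check Q = 71.66
Then remove 0.04162 M of C.
Step 3:
                   C          L
  I           0.1158      1.777
  C          0.04072   -0.02036
  E           0.1566      1.757
  solve Keq expr → x = -0.02036; check Q = 71.66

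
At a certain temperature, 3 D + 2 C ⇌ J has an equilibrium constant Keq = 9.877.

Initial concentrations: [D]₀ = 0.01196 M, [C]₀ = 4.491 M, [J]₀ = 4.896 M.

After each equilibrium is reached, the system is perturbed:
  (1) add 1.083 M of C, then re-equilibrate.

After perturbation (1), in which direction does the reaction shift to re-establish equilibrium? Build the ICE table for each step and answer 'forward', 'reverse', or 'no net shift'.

Q₀ = 1.4189e+05 vs Keq = 9.877 ⇒ Q>K, reverse
Step 1:
                   D          C          J
  init       0.01196      4.491      4.896
  Δ           0.2695     0.1797   -0.08984
  eq          0.2815      4.671      4.806
  solve Keq expr → x = -0.08984; check Q = 9.877
Then add 1.083 M of C.
Step 2:
                   D          C          J
  init        0.2815      5.754      4.806
  Δ         -0.03566   -0.02377    0.01189
  eq          0.2458       5.73      4.818
  solve Keq expr → x = 0.01189; check Q = 9.877

Direction: forward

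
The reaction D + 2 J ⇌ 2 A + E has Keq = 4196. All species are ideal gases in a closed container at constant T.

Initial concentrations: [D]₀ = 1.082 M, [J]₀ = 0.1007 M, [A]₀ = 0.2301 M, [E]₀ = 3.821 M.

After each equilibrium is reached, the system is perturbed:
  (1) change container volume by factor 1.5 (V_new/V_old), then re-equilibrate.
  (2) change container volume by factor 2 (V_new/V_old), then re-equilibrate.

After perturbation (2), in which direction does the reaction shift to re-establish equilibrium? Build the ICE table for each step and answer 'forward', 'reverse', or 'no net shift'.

Direction: no net shift

Q₀ = 18.44 vs Keq = 4196 ⇒ Q<K, forward
Step 1:
                   D          J          A          E
  I            1.082     0.1007     0.2301      3.821
  C         -0.04556   -0.09112    0.09112    0.04556
  E            1.036   0.009578     0.3212      3.867
  solve Keq expr → x = 0.04556; check Q = 4196
Then change container volume by factor 1.5 (V_new/V_old).
Step 2:
                   D          J          A          E
  I            0.691   0.006385     0.2141      2.578
  C                0          0          0          0
  E            0.691   0.006385     0.2141      2.578
  solve Keq expr → x = 0; check Q = 4196
Then change container volume by factor 2 (V_new/V_old).
Step 3:
                   D          J          A          E
  I           0.3455   0.003193     0.1071      1.289
  C                0          0          0          0
  E           0.3455   0.003193     0.1071      1.289
  solve Keq expr → x = 0; check Q = 4196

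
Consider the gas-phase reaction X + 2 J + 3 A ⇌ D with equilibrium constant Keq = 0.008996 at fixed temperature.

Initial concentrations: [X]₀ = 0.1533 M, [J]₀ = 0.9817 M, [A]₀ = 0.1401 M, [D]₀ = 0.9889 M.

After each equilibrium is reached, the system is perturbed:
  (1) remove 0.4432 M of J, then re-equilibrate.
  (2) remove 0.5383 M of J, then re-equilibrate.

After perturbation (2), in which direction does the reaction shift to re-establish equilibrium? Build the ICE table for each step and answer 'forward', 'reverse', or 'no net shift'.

Q₀ = 2434 vs Keq = 0.008996 ⇒ Q>K, reverse
Step 1:
                   X          J          A          D
  I           0.1533     0.9817     0.1401     0.9889
  C           0.6487      1.297      1.946    -0.6487
  E            0.802      2.279      2.086     0.3402
  solve Keq expr → x = -0.6487; check Q = 0.008996
Then remove 0.4432 M of J.
Step 2:
                   X          J          A          D
  I            0.802      1.836      2.086     0.3402
  C          0.04053    0.08106     0.1216   -0.04053
  E           0.8425      1.917      2.208     0.2997
  solve Keq expr → x = -0.04053; check Q = 0.008996
Then remove 0.5383 M of J.
Step 3:
                   X          J          A          D
  I           0.8425      1.379      2.208     0.2997
  C          0.05701      0.114      0.171   -0.05701
  E           0.8995      1.493      2.379     0.2427
  solve Keq expr → x = -0.05701; check Q = 0.008996

Direction: reverse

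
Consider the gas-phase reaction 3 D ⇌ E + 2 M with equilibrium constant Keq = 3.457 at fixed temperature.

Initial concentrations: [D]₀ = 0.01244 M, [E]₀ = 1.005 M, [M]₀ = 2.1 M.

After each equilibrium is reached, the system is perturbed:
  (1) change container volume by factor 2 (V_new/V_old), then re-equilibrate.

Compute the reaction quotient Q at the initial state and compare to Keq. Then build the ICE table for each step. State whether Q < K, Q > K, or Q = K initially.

Q₀ = 2.3022e+06; Q > K (proceeds reverse)

Q₀ = 2.3022e+06 vs Keq = 3.457 ⇒ Q>K, reverse
Step 1:
                    D           E           M
  I           0.01244       1.005         2.1
  C            0.7955     -0.2652     -0.5303
  E            0.8079      0.7398        1.57
  solve Keq expr → x = -0.2652; check Q = 3.457
Then change container volume by factor 2 (V_new/V_old).
Step 2:
                    D           E           M
  I            0.4039      0.3699      0.7848
  C                 0           0           0
  E            0.4039      0.3699      0.7848
  solve Keq expr → x = 0; check Q = 3.457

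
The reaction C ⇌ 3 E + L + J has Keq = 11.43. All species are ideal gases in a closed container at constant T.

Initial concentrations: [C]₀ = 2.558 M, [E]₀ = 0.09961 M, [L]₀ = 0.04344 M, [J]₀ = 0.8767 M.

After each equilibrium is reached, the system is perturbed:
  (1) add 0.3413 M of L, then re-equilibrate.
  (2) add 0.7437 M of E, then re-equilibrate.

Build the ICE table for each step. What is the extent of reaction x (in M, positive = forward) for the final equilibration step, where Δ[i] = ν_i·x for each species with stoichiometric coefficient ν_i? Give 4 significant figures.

x = -0.1573 M

Q₀ = 1.4715e-05 vs Keq = 11.43 ⇒ Q<K, forward
Step 1:
                   C          E          L          J
  Initial      2.558    0.09961    0.04344     0.8767
  Change     -0.7842      2.353     0.7842     0.7842
  Equil        1.774      2.452     0.8277      1.661
  solve Keq expr → x = 0.7842; check Q = 11.43
Then add 0.3413 M of L.
Step 2:
                   C          E          L          J
  Initial      1.774      2.452      1.169      1.661
  Change     0.05897    -0.1769   -0.05897   -0.05897
  Equil        1.833      2.275       1.11      1.602
  solve Keq expr → x = -0.05897; check Q = 11.43
Then add 0.7437 M of E.
Step 3:
                   C          E          L          J
  Initial      1.833      3.019       1.11      1.602
  Change      0.1573    -0.4719    -0.1573    -0.1573
  Equil         1.99      2.547     0.9527      1.445
  solve Keq expr → x = -0.1573; check Q = 11.43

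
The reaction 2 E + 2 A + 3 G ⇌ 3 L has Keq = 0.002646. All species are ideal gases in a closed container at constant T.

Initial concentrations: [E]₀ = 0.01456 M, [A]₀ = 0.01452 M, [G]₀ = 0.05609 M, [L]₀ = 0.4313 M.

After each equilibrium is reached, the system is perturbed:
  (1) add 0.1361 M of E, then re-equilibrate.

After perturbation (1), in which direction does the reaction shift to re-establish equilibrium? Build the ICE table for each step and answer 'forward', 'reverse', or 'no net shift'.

Q₀ = 1.0172e+10 vs Keq = 0.002646 ⇒ Q>K, reverse
Step 1:
                  E         A         G         L
  I         0.01456   0.01452   0.05609    0.4313
  C           0.279     0.279    0.4185   -0.4185
  E          0.2936    0.2935    0.4746   0.01281
  solve Keq expr → x = -0.1395; check Q = 0.002646
Then add 0.1361 M of E.
Step 2:
                  E         A         G         L
  I          0.4297    0.2935    0.4746   0.01281
  C       -0.002293 -0.002293 -0.003439  0.003439
  E          0.4274    0.2912    0.4711   0.01624
  solve Keq expr → x = 0.001146; check Q = 0.002646

Direction: forward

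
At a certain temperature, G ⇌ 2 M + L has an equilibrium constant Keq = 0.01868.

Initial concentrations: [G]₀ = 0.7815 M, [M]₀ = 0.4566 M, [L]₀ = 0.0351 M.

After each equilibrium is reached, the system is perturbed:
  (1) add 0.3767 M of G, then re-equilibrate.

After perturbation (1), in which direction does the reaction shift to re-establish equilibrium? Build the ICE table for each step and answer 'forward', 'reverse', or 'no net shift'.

Direction: forward

Q₀ = 0.009364 vs Keq = 0.01868 ⇒ Q<K, forward
Step 1:
                    G           M           L
  init         0.7815      0.4566      0.0351
  Δ          -0.02168     0.04336     0.02168
  eq           0.7598         0.5     0.05678
  solve Keq expr → x = 0.02168; check Q = 0.01868
Then add 0.3767 M of G.
Step 2:
                    G           M           L
  init          1.137         0.5     0.05678
  Δ          -0.01673     0.03346     0.01673
  eq             1.12      0.5334     0.07351
  solve Keq expr → x = 0.01673; check Q = 0.01868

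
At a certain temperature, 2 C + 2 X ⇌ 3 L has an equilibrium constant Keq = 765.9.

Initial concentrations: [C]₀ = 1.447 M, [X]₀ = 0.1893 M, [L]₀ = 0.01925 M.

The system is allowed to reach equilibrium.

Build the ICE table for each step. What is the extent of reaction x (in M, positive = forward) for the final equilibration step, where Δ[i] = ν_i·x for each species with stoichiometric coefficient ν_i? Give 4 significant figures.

x = 0.09234 M

Q₀ = 9.5072e-05 vs Keq = 765.9 ⇒ Q<K, forward
Step 1:
                   C          X          L
  Initial      1.447     0.1893    0.01925
  Change     -0.1847    -0.1847      0.277
  Equil        1.262   0.004616     0.2963
  solve Keq expr → x = 0.09234; check Q = 765.9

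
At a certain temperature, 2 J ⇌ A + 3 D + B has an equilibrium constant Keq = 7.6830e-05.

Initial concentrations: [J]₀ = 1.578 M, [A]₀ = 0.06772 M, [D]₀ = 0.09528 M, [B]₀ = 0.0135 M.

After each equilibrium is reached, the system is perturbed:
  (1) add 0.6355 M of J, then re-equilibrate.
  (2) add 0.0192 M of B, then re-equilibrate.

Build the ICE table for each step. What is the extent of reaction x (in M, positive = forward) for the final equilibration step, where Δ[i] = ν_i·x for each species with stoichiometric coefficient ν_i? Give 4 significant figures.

x = -0.004193 M

Q₀ = 3.1757e-07 vs Keq = 7.6830e-05 ⇒ Q<K, forward
Step 1:
                    J           A           D           B
  init          1.578     0.06772     0.09528      0.0135
  Δ           -0.1137     0.05686      0.1706     0.05686
  eq            1.464      0.1246      0.2659     0.07036
  solve Keq expr → x = 0.05686; check Q = 7.6830e-05
Then add 0.6355 M of J.
Step 2:
                    J           A           D           B
  init            2.1      0.1246      0.2659     0.07036
  Δ          -0.02666     0.01333     0.03998     0.01333
  eq            2.073      0.1379      0.3058     0.08369
  solve Keq expr → x = 0.01333; check Q = 7.6830e-05
Then add 0.0192 M of B.
Step 3:
                    J           A           D           B
  init          2.073      0.1379      0.3058      0.1029
  Δ          0.008386   -0.004193    -0.01258   -0.004193
  eq            2.082      0.1337      0.2933      0.0987
  solve Keq expr → x = -0.004193; check Q = 7.6830e-05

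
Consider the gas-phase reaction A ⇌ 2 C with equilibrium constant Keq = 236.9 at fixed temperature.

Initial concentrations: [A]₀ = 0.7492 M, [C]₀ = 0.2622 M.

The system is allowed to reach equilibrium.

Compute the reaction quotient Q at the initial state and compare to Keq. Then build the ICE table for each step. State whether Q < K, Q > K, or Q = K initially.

Q₀ = 0.09176 vs Keq = 236.9 ⇒ Q<K, forward
Step 1:
                   A          C
  I           0.7492     0.2622
  C          -0.7365      1.473
  E          0.01271      1.735
  solve Keq expr → x = 0.7365; check Q = 236.9

Q₀ = 0.09176; Q < K (proceeds forward)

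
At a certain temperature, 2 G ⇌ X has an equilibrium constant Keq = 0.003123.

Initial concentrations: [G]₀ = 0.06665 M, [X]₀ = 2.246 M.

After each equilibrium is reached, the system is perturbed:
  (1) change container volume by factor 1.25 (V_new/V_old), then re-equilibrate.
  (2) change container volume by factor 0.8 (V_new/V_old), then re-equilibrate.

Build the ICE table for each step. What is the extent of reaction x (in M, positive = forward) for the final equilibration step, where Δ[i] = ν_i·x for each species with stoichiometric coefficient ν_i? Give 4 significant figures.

Q₀ = 505.6 vs Keq = 0.003123 ⇒ Q>K, reverse
Step 1:
                   G          X
  I          0.06665      2.246
  C            4.369     -2.185
  E            4.436    0.06145
  solve Keq expr → x = -2.185; check Q = 0.003123
Then change container volume by factor 1.25 (V_new/V_old).
Step 2:
                   G          X
  I            3.549    0.04916
  C          0.01883  -0.009413
  E            3.567    0.03975
  solve Keq expr → x = -0.009413; check Q = 0.003123
Then change container volume by factor 0.8 (V_new/V_old).
Step 3:
                   G          X
  I            4.459    0.04968
  C         -0.02353    0.01177
  E            4.436    0.06145
  solve Keq expr → x = 0.01177; check Q = 0.003123

x = 0.01177 M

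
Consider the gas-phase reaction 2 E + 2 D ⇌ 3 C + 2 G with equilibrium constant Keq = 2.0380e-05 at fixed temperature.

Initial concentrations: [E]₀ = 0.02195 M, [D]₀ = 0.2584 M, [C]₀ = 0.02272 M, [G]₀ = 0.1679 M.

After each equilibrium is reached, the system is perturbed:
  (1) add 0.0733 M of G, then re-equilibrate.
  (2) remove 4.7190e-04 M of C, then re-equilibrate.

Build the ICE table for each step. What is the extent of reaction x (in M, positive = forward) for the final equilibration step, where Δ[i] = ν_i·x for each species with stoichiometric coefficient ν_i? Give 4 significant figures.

x = 1.4932e-04 M

Q₀ = 0.01028 vs Keq = 2.0380e-05 ⇒ Q>K, reverse
Step 1:
                   E          D          C          G
  init       0.02195     0.2584    0.02272     0.1679
  Δ          0.01236    0.01236   -0.01855   -0.01236
  eq         0.03431     0.2708   0.004174     0.1555
  solve Keq expr → x = -0.006182; check Q = 2.0380e-05
Then add 0.0733 M of G.
Step 2:
                   E          D          C          G
  init       0.03431     0.2708   0.004174     0.2288
  Δ       5.9954e-04 5.9954e-04 -8.9930e-04 -5.9954e-04
  eq         0.03491     0.2714   0.003275     0.2282
  solve Keq expr → x = -2.9977e-04; check Q = 2.0380e-05
Then remove 4.7190e-04 M of C.
Step 3:
                   E          D          C          G
  init       0.03491     0.2714   0.002803     0.2282
  Δ       -2.9865e-04 -2.9865e-04 4.4797e-04 2.9865e-04
  eq         0.03461     0.2711   0.003251     0.2285
  solve Keq expr → x = 1.4932e-04; check Q = 2.0380e-05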